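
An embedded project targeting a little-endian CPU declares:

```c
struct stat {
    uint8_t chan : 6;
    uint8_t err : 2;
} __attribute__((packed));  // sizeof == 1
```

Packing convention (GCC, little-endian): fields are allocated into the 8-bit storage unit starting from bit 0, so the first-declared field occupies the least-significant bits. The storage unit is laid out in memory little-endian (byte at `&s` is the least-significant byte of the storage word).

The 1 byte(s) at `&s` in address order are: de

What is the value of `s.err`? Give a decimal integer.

[0]=0xde (little-endian) → word 0xde
chan:6 @ bit 0 → (0xde>>0)&0x3f = 0x1e
err:2 @ bit 6 → (0xde>>6)&0x3 = 0x3  ←

3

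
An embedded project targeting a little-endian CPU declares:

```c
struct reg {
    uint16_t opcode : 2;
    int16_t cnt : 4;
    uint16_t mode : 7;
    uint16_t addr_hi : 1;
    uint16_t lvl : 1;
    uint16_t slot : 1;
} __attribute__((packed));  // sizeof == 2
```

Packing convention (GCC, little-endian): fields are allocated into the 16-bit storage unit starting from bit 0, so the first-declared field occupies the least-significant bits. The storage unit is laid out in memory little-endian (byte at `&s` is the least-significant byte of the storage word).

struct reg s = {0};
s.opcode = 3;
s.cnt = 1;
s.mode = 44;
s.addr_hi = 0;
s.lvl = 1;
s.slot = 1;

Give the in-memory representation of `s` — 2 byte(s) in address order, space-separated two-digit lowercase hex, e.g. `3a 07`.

[0+:2] opcode=3 & 0x3 = 0x3; word=0x0003
[2+:4] cnt=1 & 0xf = 0x1; word=0x0007
[6+:7] mode=44 & 0x7f = 0x2c; word=0x0b07
[13+:1] addr_hi=0 & 0x1 = 0x0; word=0x0b07
[14+:1] lvl=1 & 0x1 = 0x1; word=0x4b07
[15+:1] slot=1 & 0x1 = 0x1; word=0xcb07
word = 0xcb07 → little-endian bytes:
  [0]=0x07  [1]=0xcb

07 cb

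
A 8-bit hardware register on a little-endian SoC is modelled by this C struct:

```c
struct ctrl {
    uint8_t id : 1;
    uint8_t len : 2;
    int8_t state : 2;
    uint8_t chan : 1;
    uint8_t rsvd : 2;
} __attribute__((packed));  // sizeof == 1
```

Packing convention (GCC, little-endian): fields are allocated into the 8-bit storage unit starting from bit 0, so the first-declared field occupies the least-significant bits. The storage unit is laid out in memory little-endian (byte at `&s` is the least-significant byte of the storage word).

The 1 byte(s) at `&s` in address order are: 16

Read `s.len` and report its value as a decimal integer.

[0]=0x16 (little-endian) → word 0x16
id [0+:1] = (word>>0) & 0x1 = 0
len [1+:2] = (word>>1) & 0x3 = 3  ←
state [3+:2] = (word>>3) & 0x3 = 2
chan [5+:1] = (word>>5) & 0x1 = 0
rsvd [6+:2] = (word>>6) & 0x3 = 0

3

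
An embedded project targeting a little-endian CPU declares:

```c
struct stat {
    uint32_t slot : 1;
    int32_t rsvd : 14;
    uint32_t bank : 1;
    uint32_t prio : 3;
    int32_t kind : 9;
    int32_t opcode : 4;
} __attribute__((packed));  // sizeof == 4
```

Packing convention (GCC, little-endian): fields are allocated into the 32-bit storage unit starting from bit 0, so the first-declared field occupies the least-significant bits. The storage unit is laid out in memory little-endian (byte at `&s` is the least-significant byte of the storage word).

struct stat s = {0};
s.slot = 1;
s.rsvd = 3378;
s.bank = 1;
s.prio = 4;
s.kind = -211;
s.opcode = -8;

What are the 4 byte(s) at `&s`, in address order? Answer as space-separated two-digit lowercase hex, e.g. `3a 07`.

slot (1b) val=1 bits=0x1 at bit 0: 0x00000001
rsvd (14b) val=3378 bits=0xd32 at bit 1: 0x00001a65
bank (1b) val=1 bits=0x1 at bit 15: 0x00009a65
prio (3b) val=4 bits=0x4 at bit 16: 0x00049a65
kind (9b) val=-211 bits=0x12d at bit 19: 0x096c9a65
opcode (4b) val=-8 bits=0x8 at bit 28: 0x896c9a65
word = 0x896c9a65 → little-endian bytes:
  [0]=0x65  [1]=0x9a  [2]=0x6c  [3]=0x89

65 9a 6c 89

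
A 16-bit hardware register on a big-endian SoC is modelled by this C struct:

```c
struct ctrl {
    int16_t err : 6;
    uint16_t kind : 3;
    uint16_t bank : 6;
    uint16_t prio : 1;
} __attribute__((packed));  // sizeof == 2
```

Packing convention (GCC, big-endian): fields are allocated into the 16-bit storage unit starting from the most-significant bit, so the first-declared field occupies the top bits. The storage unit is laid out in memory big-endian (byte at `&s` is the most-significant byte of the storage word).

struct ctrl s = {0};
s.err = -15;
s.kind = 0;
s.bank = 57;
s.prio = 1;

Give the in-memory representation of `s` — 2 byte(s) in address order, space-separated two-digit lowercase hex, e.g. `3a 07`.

[10+:6] err=-15 & 0x3f = 0x31; word=0xc400
[7+:3] kind=0 & 0x7 = 0x0; word=0xc400
[1+:6] bank=57 & 0x3f = 0x39; word=0xc472
[0+:1] prio=1 & 0x1 = 0x1; word=0xc473
word = 0xc473 → big-endian bytes:
  [0]=0xc4  [1]=0x73

c4 73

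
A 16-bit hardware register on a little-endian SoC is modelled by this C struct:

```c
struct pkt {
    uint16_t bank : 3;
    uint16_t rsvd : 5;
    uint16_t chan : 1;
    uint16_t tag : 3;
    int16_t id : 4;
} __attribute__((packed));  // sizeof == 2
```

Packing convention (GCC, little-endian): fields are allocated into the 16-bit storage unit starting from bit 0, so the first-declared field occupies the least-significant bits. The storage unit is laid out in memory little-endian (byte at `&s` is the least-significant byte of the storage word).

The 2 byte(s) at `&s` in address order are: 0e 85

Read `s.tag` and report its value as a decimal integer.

2

[0]=0x0e [1]=0x85 (little-endian) → word 0x850e
bank:3 @ bit 0 → (0x850e>>0)&0x7 = 0x6
rsvd:5 @ bit 3 → (0x850e>>3)&0x1f = 0x1
chan:1 @ bit 8 → (0x850e>>8)&0x1 = 0x1
tag:3 @ bit 9 → (0x850e>>9)&0x7 = 0x2  ←
id:4 @ bit 12 → (0x850e>>12)&0xf = 0x8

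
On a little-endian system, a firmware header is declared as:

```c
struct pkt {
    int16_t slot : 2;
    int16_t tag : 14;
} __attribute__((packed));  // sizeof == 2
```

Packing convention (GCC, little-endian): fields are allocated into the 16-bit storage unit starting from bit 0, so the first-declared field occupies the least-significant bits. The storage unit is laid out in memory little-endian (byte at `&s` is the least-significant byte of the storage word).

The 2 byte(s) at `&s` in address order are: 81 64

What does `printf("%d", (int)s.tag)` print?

[0]=0x81 [1]=0x64 (little-endian) → word 0x6481
slot [0+:2] = (word>>0) & 0x3 = 1
tag [2+:14] = (word>>2) & 0x3fff = 6432  ←
tag signed 14b, MSB=0: value = 6432

6432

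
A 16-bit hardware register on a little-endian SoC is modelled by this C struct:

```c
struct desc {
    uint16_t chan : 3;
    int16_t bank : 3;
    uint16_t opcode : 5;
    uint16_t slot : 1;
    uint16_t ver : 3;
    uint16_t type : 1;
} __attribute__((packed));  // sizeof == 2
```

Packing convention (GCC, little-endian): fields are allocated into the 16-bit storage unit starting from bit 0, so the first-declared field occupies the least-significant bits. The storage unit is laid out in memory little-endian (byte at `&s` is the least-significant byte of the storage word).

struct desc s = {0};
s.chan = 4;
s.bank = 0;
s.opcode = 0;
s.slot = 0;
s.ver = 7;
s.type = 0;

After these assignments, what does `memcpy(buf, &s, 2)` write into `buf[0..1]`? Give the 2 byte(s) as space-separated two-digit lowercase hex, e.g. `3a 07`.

04 70

chan:3 = 4 → 0x4 << 0 → word 0x0004
bank:3 = 0 → 0x0 << 3 → word 0x0004
opcode:5 = 0 → 0x0 << 6 → word 0x0004
slot:1 = 0 → 0x0 << 11 → word 0x0004
ver:3 = 7 → 0x7 << 12 → word 0x7004
type:1 = 0 → 0x0 << 15 → word 0x7004
word = 0x7004 → little-endian bytes:
  [0]=0x04  [1]=0x70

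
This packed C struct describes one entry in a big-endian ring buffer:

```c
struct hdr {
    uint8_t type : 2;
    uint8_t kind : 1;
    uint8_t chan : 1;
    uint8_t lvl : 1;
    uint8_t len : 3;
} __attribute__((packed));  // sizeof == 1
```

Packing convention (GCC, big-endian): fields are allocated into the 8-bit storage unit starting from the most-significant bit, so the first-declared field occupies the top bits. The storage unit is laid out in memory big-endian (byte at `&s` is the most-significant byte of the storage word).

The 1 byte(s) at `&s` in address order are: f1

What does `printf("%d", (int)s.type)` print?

3

[0]=0xf1 (big-endian) → word 0xf1
type:2 @ bit 6 → (0xf1>>6)&0x3 = 0x3  ←
kind:1 @ bit 5 → (0xf1>>5)&0x1 = 0x1
chan:1 @ bit 4 → (0xf1>>4)&0x1 = 0x1
lvl:1 @ bit 3 → (0xf1>>3)&0x1 = 0x0
len:3 @ bit 0 → (0xf1>>0)&0x7 = 0x1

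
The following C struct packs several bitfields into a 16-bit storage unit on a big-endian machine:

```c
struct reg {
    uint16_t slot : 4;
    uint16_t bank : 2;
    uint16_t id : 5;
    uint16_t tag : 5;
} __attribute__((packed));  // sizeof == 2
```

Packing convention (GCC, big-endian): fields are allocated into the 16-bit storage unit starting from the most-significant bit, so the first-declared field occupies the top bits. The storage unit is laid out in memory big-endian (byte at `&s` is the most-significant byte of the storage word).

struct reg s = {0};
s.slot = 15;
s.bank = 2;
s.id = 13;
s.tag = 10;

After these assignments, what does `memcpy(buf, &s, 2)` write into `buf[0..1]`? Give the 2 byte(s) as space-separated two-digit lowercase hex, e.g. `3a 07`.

f9 aa

slot:4 = 15 → 0xf << 12 → word 0xf000
bank:2 = 2 → 0x2 << 10 → word 0xf800
id:5 = 13 → 0xd << 5 → word 0xf9a0
tag:5 = 10 → 0xa << 0 → word 0xf9aa
word = 0xf9aa → big-endian bytes:
  [0]=0xf9  [1]=0xaa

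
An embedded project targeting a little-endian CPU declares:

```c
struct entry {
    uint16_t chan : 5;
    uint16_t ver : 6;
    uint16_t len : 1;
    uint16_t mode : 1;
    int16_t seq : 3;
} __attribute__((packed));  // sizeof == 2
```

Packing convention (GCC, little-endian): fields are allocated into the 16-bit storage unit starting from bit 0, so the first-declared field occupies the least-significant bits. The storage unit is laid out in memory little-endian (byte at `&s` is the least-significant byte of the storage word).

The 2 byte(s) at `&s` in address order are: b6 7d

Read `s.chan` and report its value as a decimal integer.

[0]=0xb6 [1]=0x7d (little-endian) → word 0x7db6
chan:5 @ bit 0 → (0x7db6>>0)&0x1f = 0x16  ←
ver:6 @ bit 5 → (0x7db6>>5)&0x3f = 0x2d
len:1 @ bit 11 → (0x7db6>>11)&0x1 = 0x1
mode:1 @ bit 12 → (0x7db6>>12)&0x1 = 0x1
seq:3 @ bit 13 → (0x7db6>>13)&0x7 = 0x3

22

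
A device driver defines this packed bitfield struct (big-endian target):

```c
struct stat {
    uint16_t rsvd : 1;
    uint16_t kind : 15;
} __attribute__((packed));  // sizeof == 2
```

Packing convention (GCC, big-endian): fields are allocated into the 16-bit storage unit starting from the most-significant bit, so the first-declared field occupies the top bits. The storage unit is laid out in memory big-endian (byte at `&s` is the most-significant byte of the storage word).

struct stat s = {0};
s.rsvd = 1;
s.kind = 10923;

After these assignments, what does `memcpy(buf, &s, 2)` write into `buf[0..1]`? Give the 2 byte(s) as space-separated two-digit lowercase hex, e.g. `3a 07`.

aa ab

[15+:1] rsvd=1 & 0x1 = 0x1; word=0x8000
[0+:15] kind=10923 & 0x7fff = 0x2aab; word=0xaaab
word = 0xaaab → big-endian bytes:
  [0]=0xaa  [1]=0xab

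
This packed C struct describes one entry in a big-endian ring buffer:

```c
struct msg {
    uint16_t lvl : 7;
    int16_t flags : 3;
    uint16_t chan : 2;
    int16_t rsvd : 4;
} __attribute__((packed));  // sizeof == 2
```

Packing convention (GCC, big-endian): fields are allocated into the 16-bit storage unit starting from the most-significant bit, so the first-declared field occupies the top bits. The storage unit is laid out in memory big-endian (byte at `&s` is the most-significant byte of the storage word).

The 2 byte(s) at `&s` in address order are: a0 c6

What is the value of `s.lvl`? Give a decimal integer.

[0]=0xa0 [1]=0xc6 (big-endian) → word 0xa0c6
lvl:7 @ bit 9 → (0xa0c6>>9)&0x7f = 0x50  ←
flags:3 @ bit 6 → (0xa0c6>>6)&0x7 = 0x3
chan:2 @ bit 4 → (0xa0c6>>4)&0x3 = 0x0
rsvd:4 @ bit 0 → (0xa0c6>>0)&0xf = 0x6

80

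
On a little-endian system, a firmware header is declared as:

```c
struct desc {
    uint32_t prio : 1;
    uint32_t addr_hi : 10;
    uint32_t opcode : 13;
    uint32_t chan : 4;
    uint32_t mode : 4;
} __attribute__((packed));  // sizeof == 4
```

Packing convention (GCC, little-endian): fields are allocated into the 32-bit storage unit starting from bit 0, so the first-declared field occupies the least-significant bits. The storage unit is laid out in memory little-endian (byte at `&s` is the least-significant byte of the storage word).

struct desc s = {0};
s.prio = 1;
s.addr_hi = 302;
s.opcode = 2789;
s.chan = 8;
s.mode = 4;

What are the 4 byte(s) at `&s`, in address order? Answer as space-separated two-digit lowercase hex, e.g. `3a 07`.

prio (1b) val=1 bits=0x1 at bit 0: 0x00000001
addr_hi (10b) val=302 bits=0x12e at bit 1: 0x0000025d
opcode (13b) val=2789 bits=0xae5 at bit 11: 0x00572a5d
chan (4b) val=8 bits=0x8 at bit 24: 0x08572a5d
mode (4b) val=4 bits=0x4 at bit 28: 0x48572a5d
word = 0x48572a5d → little-endian bytes:
  [0]=0x5d  [1]=0x2a  [2]=0x57  [3]=0x48

5d 2a 57 48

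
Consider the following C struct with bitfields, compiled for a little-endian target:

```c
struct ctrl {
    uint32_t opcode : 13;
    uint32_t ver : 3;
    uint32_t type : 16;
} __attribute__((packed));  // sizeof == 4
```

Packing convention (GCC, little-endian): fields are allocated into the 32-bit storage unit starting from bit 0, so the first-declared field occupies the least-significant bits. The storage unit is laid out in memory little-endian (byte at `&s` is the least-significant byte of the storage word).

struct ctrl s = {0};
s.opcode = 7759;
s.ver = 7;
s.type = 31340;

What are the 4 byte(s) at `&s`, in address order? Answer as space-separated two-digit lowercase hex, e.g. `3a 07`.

opcode (13b) val=7759 bits=0x1e4f at bit 0: 0x00001e4f
ver (3b) val=7 bits=0x7 at bit 13: 0x0000fe4f
type (16b) val=31340 bits=0x7a6c at bit 16: 0x7a6cfe4f
word = 0x7a6cfe4f → little-endian bytes:
  [0]=0x4f  [1]=0xfe  [2]=0x6c  [3]=0x7a

4f fe 6c 7a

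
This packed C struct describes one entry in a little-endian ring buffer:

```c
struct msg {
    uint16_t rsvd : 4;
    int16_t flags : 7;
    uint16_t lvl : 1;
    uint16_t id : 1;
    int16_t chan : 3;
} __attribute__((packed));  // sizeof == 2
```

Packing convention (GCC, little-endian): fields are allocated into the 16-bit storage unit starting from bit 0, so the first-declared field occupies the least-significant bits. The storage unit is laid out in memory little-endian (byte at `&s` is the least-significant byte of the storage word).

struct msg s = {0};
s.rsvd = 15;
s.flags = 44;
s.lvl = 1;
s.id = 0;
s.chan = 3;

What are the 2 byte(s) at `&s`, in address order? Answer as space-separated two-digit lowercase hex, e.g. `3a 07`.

cf 6a

rsvd (4b) val=15 bits=0xf at bit 0: 0x000f
flags (7b) val=44 bits=0x2c at bit 4: 0x02cf
lvl (1b) val=1 bits=0x1 at bit 11: 0x0acf
id (1b) val=0 bits=0x0 at bit 12: 0x0acf
chan (3b) val=3 bits=0x3 at bit 13: 0x6acf
word = 0x6acf → little-endian bytes:
  [0]=0xcf  [1]=0x6a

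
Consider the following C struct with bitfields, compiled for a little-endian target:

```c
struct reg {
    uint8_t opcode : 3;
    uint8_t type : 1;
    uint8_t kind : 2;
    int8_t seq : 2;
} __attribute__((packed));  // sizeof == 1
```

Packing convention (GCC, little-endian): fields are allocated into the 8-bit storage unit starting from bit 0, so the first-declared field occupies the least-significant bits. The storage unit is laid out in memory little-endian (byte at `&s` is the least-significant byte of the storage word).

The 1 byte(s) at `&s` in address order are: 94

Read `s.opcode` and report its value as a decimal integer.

[0]=0x94 (little-endian) → word 0x94
opcode:3 @ bit 0 → (0x94>>0)&0x7 = 0x4  ←
type:1 @ bit 3 → (0x94>>3)&0x1 = 0x0
kind:2 @ bit 4 → (0x94>>4)&0x3 = 0x1
seq:2 @ bit 6 → (0x94>>6)&0x3 = 0x2

4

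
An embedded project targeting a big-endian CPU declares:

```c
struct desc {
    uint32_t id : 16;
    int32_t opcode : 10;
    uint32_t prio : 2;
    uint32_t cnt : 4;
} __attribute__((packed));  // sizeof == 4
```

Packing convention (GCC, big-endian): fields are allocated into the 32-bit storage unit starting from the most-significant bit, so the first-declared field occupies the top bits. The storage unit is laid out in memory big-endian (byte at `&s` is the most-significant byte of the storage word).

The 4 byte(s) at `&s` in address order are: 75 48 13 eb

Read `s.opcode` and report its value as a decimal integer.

[0]=0x75 [1]=0x48 [2]=0x13 [3]=0xeb (big-endian) → word 0x754813eb
id:16 @ bit 16 → (0x754813eb>>16)&0xffff = 0x7548
opcode:10 @ bit 6 → (0x754813eb>>6)&0x3ff = 0x4f  ←
prio:2 @ bit 4 → (0x754813eb>>4)&0x3 = 0x2
cnt:4 @ bit 0 → (0x754813eb>>0)&0xf = 0xb
opcode signed 10b, MSB=0: value = 79

79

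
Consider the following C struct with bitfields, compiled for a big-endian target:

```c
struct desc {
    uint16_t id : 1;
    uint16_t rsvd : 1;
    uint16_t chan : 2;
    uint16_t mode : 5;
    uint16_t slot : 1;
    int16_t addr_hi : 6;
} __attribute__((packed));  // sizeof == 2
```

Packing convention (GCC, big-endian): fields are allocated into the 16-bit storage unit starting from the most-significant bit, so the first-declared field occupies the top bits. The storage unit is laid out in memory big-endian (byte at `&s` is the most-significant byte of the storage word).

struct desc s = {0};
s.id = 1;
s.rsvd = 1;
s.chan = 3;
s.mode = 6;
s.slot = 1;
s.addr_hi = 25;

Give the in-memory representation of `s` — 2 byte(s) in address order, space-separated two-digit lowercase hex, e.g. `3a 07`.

id:1 = 1 → 0x1 << 15 → word 0x8000
rsvd:1 = 1 → 0x1 << 14 → word 0xc000
chan:2 = 3 → 0x3 << 12 → word 0xf000
mode:5 = 6 → 0x6 << 7 → word 0xf300
slot:1 = 1 → 0x1 << 6 → word 0xf340
addr_hi:6 = 25 → 0x19 << 0 → word 0xf359
word = 0xf359 → big-endian bytes:
  [0]=0xf3  [1]=0x59

f3 59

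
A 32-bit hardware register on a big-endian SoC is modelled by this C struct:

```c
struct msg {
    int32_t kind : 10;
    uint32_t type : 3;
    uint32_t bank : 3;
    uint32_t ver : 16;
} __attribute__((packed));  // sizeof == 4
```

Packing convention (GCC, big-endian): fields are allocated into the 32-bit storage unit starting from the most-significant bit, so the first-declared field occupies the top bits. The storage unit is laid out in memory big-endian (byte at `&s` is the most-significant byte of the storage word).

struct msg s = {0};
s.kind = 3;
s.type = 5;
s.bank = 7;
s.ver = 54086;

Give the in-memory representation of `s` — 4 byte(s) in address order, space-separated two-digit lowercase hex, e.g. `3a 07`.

00 ef d3 46

[22+:10] kind=3 & 0x3ff = 0x3; word=0x00c00000
[19+:3] type=5 & 0x7 = 0x5; word=0x00e80000
[16+:3] bank=7 & 0x7 = 0x7; word=0x00ef0000
[0+:16] ver=54086 & 0xffff = 0xd346; word=0x00efd346
word = 0x00efd346 → big-endian bytes:
  [0]=0x00  [1]=0xef  [2]=0xd3  [3]=0x46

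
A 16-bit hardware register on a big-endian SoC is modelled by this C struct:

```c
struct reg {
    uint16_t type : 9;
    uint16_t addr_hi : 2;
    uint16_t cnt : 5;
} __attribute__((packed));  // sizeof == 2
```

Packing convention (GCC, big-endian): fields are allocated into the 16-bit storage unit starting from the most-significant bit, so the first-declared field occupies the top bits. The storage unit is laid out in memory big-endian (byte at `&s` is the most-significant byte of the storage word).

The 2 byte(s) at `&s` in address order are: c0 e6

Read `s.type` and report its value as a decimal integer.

385

[0]=0xc0 [1]=0xe6 (big-endian) → word 0xc0e6
type:9 @ bit 7 → (0xc0e6>>7)&0x1ff = 0x181  ←
addr_hi:2 @ bit 5 → (0xc0e6>>5)&0x3 = 0x3
cnt:5 @ bit 0 → (0xc0e6>>0)&0x1f = 0x6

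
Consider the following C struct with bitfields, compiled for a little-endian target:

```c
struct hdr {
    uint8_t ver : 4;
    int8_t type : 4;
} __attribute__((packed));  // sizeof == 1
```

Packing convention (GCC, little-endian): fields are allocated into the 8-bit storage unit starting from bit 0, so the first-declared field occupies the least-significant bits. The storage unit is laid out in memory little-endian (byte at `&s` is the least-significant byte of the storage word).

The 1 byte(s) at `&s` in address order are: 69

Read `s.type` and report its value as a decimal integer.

[0]=0x69 (little-endian) → word 0x69
ver:4 @ bit 0 → (0x69>>0)&0xf = 0x9
type:4 @ bit 4 → (0x69>>4)&0xf = 0x6  ←
type signed 4b, MSB=0: value = 6

6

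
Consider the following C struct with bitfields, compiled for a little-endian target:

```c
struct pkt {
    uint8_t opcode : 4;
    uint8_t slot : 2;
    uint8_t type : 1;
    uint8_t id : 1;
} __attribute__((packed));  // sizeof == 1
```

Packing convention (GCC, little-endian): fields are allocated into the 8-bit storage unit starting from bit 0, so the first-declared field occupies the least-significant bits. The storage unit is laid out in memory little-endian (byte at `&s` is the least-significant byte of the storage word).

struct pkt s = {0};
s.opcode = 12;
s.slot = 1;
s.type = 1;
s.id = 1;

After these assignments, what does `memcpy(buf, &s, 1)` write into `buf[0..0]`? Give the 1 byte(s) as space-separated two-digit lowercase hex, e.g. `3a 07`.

opcode (4b) val=12 bits=0xc at bit 0: 0x0c
slot (2b) val=1 bits=0x1 at bit 4: 0x1c
type (1b) val=1 bits=0x1 at bit 6: 0x5c
id (1b) val=1 bits=0x1 at bit 7: 0xdc
word = 0xdc → little-endian bytes:
  [0]=0xdc

dc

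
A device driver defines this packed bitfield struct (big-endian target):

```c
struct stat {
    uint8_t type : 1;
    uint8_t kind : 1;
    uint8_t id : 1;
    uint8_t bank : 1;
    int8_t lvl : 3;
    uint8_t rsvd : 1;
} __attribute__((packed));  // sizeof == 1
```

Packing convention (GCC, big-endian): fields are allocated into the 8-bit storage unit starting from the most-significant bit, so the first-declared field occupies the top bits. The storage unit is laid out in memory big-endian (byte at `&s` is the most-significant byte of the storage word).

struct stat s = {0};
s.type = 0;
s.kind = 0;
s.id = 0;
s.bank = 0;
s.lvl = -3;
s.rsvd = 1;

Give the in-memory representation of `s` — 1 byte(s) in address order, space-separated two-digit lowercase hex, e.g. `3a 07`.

0b

type (1b) val=0 bits=0x0 at bit 7: 0x00
kind (1b) val=0 bits=0x0 at bit 6: 0x00
id (1b) val=0 bits=0x0 at bit 5: 0x00
bank (1b) val=0 bits=0x0 at bit 4: 0x00
lvl (3b) val=-3 bits=0x5 at bit 1: 0x0a
rsvd (1b) val=1 bits=0x1 at bit 0: 0x0b
word = 0x0b → big-endian bytes:
  [0]=0x0b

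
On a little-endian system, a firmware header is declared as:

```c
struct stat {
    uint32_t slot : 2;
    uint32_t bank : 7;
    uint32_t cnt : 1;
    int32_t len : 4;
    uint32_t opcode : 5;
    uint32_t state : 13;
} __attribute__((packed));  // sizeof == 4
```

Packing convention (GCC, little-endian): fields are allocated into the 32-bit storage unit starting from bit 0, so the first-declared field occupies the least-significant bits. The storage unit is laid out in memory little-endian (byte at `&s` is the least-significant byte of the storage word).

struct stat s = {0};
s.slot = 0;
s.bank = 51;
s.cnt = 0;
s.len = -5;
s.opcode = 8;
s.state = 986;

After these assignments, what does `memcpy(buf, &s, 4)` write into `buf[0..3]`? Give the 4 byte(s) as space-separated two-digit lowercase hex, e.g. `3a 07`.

slot:2 = 0 → 0x0 << 0 → word 0x00000000
bank:7 = 51 → 0x33 << 2 → word 0x000000cc
cnt:1 = 0 → 0x0 << 9 → word 0x000000cc
len:4 = -5 → 0xb << 10 → word 0x00002ccc
opcode:5 = 8 → 0x8 << 14 → word 0x00022ccc
state:13 = 986 → 0x3da << 19 → word 0x1ed22ccc
word = 0x1ed22ccc → little-endian bytes:
  [0]=0xcc  [1]=0x2c  [2]=0xd2  [3]=0x1e

cc 2c d2 1e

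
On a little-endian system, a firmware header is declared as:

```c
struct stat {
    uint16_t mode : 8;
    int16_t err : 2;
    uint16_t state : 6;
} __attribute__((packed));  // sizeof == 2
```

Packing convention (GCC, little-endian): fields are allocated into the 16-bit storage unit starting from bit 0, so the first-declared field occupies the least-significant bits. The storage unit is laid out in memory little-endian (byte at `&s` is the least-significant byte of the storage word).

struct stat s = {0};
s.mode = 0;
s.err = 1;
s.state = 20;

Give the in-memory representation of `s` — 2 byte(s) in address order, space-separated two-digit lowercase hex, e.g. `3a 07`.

00 51

[0+:8] mode=0 & 0xff = 0x0; word=0x0000
[8+:2] err=1 & 0x3 = 0x1; word=0x0100
[10+:6] state=20 & 0x3f = 0x14; word=0x5100
word = 0x5100 → little-endian bytes:
  [0]=0x00  [1]=0x51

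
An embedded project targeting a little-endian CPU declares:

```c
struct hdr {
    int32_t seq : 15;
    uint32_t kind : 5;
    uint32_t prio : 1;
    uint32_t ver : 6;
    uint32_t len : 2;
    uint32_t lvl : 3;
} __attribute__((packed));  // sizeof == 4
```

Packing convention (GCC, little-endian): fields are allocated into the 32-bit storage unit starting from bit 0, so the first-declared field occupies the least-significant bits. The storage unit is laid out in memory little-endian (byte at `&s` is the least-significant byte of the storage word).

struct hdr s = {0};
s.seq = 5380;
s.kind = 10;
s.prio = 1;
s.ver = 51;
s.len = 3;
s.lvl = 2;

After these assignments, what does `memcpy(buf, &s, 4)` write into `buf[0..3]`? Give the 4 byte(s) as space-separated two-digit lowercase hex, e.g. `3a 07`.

04 15 75 5e

[0+:15] seq=5380 & 0x7fff = 0x1504; word=0x00001504
[15+:5] kind=10 & 0x1f = 0xa; word=0x00051504
[20+:1] prio=1 & 0x1 = 0x1; word=0x00151504
[21+:6] ver=51 & 0x3f = 0x33; word=0x06751504
[27+:2] len=3 & 0x3 = 0x3; word=0x1e751504
[29+:3] lvl=2 & 0x7 = 0x2; word=0x5e751504
word = 0x5e751504 → little-endian bytes:
  [0]=0x04  [1]=0x15  [2]=0x75  [3]=0x5e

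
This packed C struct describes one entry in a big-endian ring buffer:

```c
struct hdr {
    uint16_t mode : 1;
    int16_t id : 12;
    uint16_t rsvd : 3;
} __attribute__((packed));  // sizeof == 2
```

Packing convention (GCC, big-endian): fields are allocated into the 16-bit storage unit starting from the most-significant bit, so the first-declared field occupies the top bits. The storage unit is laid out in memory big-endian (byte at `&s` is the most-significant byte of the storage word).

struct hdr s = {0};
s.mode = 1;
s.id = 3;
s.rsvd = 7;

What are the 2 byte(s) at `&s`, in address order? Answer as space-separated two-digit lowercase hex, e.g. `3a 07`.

80 1f

mode (1b) val=1 bits=0x1 at bit 15: 0x8000
id (12b) val=3 bits=0x3 at bit 3: 0x8018
rsvd (3b) val=7 bits=0x7 at bit 0: 0x801f
word = 0x801f → big-endian bytes:
  [0]=0x80  [1]=0x1f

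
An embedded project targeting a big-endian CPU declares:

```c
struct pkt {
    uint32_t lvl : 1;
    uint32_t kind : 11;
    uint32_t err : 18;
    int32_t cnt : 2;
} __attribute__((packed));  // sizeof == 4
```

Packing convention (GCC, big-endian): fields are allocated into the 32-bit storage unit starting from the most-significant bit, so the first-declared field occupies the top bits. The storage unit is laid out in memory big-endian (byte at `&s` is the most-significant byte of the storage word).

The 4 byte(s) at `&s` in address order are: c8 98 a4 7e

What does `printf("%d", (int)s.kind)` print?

1161

[0]=0xc8 [1]=0x98 [2]=0xa4 [3]=0x7e (big-endian) → word 0xc898a47e
lvl [31+:1] = (word>>31) & 0x1 = 1
kind [20+:11] = (word>>20) & 0x7ff = 1161  ←
err [2+:18] = (word>>2) & 0x3ffff = 141599
cnt [0+:2] = (word>>0) & 0x3 = 2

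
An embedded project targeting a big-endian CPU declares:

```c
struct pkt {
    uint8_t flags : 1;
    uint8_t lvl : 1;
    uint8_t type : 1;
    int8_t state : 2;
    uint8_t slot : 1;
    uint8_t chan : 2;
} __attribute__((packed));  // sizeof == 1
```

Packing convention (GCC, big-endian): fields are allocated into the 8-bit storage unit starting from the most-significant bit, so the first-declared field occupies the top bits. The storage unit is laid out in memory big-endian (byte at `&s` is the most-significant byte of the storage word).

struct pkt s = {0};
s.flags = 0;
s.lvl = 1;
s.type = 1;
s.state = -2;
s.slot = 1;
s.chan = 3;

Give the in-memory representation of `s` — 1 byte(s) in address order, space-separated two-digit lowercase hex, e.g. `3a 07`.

77

flags (1b) val=0 bits=0x0 at bit 7: 0x00
lvl (1b) val=1 bits=0x1 at bit 6: 0x40
type (1b) val=1 bits=0x1 at bit 5: 0x60
state (2b) val=-2 bits=0x2 at bit 3: 0x70
slot (1b) val=1 bits=0x1 at bit 2: 0x74
chan (2b) val=3 bits=0x3 at bit 0: 0x77
word = 0x77 → big-endian bytes:
  [0]=0x77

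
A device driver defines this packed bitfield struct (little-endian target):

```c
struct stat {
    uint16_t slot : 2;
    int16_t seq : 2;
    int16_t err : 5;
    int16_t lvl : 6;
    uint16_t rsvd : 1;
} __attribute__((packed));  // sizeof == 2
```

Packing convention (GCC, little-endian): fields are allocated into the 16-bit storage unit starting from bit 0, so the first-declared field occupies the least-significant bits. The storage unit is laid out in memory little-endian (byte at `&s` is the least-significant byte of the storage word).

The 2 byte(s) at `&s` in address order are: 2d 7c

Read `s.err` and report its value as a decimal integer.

[0]=0x2d [1]=0x7c (little-endian) → word 0x7c2d
slot [0+:2] = (word>>0) & 0x3 = 1
seq [2+:2] = (word>>2) & 0x3 = 3
err [4+:5] = (word>>4) & 0x1f = 2  ←
lvl [9+:6] = (word>>9) & 0x3f = 62
rsvd [15+:1] = (word>>15) & 0x1 = 0
err signed 5b, MSB=0: value = 2

2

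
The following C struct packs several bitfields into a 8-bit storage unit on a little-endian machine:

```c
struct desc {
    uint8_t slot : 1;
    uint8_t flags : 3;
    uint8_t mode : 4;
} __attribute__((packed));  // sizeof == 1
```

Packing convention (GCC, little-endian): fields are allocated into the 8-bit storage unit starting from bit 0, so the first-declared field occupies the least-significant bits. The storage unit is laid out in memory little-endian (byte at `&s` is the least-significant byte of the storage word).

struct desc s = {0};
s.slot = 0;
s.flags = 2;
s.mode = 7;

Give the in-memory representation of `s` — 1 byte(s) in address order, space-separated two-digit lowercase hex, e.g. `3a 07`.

74

[0+:1] slot=0 & 0x1 = 0x0; word=0x00
[1+:3] flags=2 & 0x7 = 0x2; word=0x04
[4+:4] mode=7 & 0xf = 0x7; word=0x74
word = 0x74 → little-endian bytes:
  [0]=0x74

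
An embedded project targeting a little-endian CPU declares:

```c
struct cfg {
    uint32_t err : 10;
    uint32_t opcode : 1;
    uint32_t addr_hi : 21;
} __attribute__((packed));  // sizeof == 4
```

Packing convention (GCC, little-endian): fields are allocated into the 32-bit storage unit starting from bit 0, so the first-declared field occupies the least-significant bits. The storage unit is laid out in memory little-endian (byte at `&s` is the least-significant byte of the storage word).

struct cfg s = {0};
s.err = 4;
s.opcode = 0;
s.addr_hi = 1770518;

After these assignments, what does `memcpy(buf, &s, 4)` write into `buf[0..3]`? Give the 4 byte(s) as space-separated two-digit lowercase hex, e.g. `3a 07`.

04 b0 20 d8

err (10b) val=4 bits=0x4 at bit 0: 0x00000004
opcode (1b) val=0 bits=0x0 at bit 10: 0x00000004
addr_hi (21b) val=1770518 bits=0x1b0416 at bit 11: 0xd820b004
word = 0xd820b004 → little-endian bytes:
  [0]=0x04  [1]=0xb0  [2]=0x20  [3]=0xd8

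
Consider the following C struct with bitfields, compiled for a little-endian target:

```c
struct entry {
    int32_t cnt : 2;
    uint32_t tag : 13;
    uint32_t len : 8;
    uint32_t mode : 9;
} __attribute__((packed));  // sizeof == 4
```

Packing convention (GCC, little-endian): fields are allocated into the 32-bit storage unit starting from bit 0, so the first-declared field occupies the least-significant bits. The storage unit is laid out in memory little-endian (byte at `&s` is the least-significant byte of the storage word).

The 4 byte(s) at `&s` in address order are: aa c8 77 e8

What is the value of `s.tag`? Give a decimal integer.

[0]=0xaa [1]=0xc8 [2]=0x77 [3]=0xe8 (little-endian) → word 0xe877c8aa
cnt:2 @ bit 0 → (0xe877c8aa>>0)&0x3 = 0x2
tag:13 @ bit 2 → (0xe877c8aa>>2)&0x1fff = 0x122a  ←
len:8 @ bit 15 → (0xe877c8aa>>15)&0xff = 0xef
mode:9 @ bit 23 → (0xe877c8aa>>23)&0x1ff = 0x1d0

4650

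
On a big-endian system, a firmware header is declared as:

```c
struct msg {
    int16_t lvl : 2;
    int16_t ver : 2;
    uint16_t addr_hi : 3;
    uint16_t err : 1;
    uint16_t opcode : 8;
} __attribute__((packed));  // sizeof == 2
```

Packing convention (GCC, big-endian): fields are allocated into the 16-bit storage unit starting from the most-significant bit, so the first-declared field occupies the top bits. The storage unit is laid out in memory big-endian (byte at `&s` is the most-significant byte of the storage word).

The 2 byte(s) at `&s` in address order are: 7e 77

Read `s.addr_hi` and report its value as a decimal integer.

[0]=0x7e [1]=0x77 (big-endian) → word 0x7e77
lvl [14+:2] = (word>>14) & 0x3 = 1
ver [12+:2] = (word>>12) & 0x3 = 3
addr_hi [9+:3] = (word>>9) & 0x7 = 7  ←
err [8+:1] = (word>>8) & 0x1 = 0
opcode [0+:8] = (word>>0) & 0xff = 119

7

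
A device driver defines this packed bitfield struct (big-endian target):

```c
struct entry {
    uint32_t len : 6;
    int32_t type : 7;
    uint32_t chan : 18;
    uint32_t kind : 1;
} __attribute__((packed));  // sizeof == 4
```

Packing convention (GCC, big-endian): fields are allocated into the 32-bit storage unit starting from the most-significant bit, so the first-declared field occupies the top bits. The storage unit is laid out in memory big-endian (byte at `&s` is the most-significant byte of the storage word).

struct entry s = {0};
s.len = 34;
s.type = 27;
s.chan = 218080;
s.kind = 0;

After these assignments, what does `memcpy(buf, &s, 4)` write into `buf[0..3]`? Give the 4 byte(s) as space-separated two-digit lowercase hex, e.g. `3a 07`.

[26+:6] len=34 & 0x3f = 0x22; word=0x88000000
[19+:7] type=27 & 0x7f = 0x1b; word=0x88d80000
[1+:18] chan=218080 & 0x3ffff = 0x353e0; word=0x88dea7c0
[0+:1] kind=0 & 0x1 = 0x0; word=0x88dea7c0
word = 0x88dea7c0 → big-endian bytes:
  [0]=0x88  [1]=0xde  [2]=0xa7  [3]=0xc0

88 de a7 c0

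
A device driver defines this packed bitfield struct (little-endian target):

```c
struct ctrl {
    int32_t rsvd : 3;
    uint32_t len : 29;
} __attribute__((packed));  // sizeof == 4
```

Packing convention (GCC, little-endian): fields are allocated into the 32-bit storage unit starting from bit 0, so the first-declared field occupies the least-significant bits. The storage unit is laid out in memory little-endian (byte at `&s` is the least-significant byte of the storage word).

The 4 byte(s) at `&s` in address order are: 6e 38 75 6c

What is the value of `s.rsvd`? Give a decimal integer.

[0]=0x6e [1]=0x38 [2]=0x75 [3]=0x6c (little-endian) → word 0x6c75386e
rsvd [0+:3] = (word>>0) & 0x7 = 6  ←
len [3+:29] = (word>>3) & 0x1fffffff = 227452685
rsvd signed 3b, MSB=1: 6 - 8 = -2

-2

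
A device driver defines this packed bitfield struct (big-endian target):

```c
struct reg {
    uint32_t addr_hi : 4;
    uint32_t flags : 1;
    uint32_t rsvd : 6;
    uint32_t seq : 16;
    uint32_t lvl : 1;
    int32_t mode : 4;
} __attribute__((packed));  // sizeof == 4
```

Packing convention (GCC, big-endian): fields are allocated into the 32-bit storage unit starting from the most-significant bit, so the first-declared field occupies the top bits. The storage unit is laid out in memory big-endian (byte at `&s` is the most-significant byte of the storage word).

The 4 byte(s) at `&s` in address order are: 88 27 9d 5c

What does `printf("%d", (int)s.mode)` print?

-4

[0]=0x88 [1]=0x27 [2]=0x9d [3]=0x5c (big-endian) → word 0x88279d5c
addr_hi:4 @ bit 28 → (0x88279d5c>>28)&0xf = 0x8
flags:1 @ bit 27 → (0x88279d5c>>27)&0x1 = 0x1
rsvd:6 @ bit 21 → (0x88279d5c>>21)&0x3f = 0x1
seq:16 @ bit 5 → (0x88279d5c>>5)&0xffff = 0x3cea
lvl:1 @ bit 4 → (0x88279d5c>>4)&0x1 = 0x1
mode:4 @ bit 0 → (0x88279d5c>>0)&0xf = 0xc  ←
mode signed 4b, MSB=1: 12 - 16 = -4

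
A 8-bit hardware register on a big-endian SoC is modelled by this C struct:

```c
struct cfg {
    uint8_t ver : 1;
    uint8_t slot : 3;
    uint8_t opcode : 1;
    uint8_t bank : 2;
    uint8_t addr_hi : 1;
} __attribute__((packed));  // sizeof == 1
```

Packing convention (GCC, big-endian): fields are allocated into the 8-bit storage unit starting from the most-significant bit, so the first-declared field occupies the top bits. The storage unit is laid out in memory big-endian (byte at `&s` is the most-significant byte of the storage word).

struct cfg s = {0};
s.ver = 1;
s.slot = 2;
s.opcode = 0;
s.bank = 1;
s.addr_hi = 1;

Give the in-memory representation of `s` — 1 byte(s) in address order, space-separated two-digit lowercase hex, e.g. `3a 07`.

a3

ver:1 = 1 → 0x1 << 7 → word 0x80
slot:3 = 2 → 0x2 << 4 → word 0xa0
opcode:1 = 0 → 0x0 << 3 → word 0xa0
bank:2 = 1 → 0x1 << 1 → word 0xa2
addr_hi:1 = 1 → 0x1 << 0 → word 0xa3
word = 0xa3 → big-endian bytes:
  [0]=0xa3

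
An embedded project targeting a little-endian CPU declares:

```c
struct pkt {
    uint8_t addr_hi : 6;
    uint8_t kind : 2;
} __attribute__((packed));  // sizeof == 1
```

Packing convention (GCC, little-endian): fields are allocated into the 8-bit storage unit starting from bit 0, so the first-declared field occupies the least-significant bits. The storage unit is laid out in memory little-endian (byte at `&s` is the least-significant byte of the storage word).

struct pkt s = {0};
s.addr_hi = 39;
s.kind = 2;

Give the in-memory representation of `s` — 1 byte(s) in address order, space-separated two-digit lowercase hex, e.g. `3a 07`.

addr_hi (6b) val=39 bits=0x27 at bit 0: 0x27
kind (2b) val=2 bits=0x2 at bit 6: 0xa7
word = 0xa7 → little-endian bytes:
  [0]=0xa7

a7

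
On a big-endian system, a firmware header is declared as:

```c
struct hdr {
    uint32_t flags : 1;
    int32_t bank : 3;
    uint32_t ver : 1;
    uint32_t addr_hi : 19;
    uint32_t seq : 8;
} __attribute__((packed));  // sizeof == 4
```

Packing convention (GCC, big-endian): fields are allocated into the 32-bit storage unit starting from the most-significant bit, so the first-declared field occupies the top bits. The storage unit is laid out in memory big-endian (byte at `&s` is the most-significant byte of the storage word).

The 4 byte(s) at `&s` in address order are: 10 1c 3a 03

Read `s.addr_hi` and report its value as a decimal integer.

7226

[0]=0x10 [1]=0x1c [2]=0x3a [3]=0x03 (big-endian) → word 0x101c3a03
flags:1 @ bit 31 → (0x101c3a03>>31)&0x1 = 0x0
bank:3 @ bit 28 → (0x101c3a03>>28)&0x7 = 0x1
ver:1 @ bit 27 → (0x101c3a03>>27)&0x1 = 0x0
addr_hi:19 @ bit 8 → (0x101c3a03>>8)&0x7ffff = 0x1c3a  ←
seq:8 @ bit 0 → (0x101c3a03>>0)&0xff = 0x3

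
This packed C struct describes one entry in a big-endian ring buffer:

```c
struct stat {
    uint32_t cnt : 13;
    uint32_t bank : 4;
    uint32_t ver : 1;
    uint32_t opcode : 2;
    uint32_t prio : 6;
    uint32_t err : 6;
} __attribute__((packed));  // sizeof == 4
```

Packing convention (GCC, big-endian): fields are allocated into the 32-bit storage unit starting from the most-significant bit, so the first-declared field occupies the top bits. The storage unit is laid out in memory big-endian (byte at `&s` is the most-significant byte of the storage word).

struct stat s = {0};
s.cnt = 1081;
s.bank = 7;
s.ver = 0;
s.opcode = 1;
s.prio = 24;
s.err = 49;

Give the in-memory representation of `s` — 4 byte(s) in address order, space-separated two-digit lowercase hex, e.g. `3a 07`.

[19+:13] cnt=1081 & 0x1fff = 0x439; word=0x21c80000
[15+:4] bank=7 & 0xf = 0x7; word=0x21cb8000
[14+:1] ver=0 & 0x1 = 0x0; word=0x21cb8000
[12+:2] opcode=1 & 0x3 = 0x1; word=0x21cb9000
[6+:6] prio=24 & 0x3f = 0x18; word=0x21cb9600
[0+:6] err=49 & 0x3f = 0x31; word=0x21cb9631
word = 0x21cb9631 → big-endian bytes:
  [0]=0x21  [1]=0xcb  [2]=0x96  [3]=0x31

21 cb 96 31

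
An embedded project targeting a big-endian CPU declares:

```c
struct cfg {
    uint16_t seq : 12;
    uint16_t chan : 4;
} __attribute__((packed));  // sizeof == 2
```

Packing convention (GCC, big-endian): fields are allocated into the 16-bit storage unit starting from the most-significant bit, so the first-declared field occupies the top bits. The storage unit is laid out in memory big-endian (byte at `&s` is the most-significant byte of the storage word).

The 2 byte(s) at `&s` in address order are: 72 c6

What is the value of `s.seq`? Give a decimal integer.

1836

[0]=0x72 [1]=0xc6 (big-endian) → word 0x72c6
seq [4+:12] = (word>>4) & 0xfff = 1836  ←
chan [0+:4] = (word>>0) & 0xf = 6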